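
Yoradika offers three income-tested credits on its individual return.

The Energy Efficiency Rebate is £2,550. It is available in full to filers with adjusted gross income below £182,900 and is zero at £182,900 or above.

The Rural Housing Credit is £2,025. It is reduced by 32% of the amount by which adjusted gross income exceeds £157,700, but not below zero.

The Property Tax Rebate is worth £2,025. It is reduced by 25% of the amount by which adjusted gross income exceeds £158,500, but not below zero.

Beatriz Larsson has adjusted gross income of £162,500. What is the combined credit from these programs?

Energy Efficiency Rebate: £162,500 is below the £182,900 cutoff, so the full £2,550 applies.
Rural Housing Credit: 32% of the £4,800 excess over £157,700 is £1,536; credit = £2,025 − £1,536 = £489.
Property Tax Rebate: 25% of the £4,000 excess over £158,500 is £1,000; credit = £2,025 − £1,000 = £1,025.
Total: £2,550 + £489 + £1,025 = £4,064.

£4,064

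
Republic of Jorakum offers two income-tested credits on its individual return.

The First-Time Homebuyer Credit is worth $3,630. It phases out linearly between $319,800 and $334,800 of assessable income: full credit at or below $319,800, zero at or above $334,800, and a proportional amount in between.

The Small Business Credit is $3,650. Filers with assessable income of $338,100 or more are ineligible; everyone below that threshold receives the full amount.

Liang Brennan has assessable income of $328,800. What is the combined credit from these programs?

$5,102

First-Time Homebuyer Credit: $328,800 is $9,000 into a $15,000 phase-out range, leaving 6,000/15,000 of the credit: $3,630 × 6,000/15,000 = $1,452.
Small Business Credit: $328,800 is below the $338,100 cutoff, so the full $3,650 applies.
Total: $1,452 + $3,650 = $5,102.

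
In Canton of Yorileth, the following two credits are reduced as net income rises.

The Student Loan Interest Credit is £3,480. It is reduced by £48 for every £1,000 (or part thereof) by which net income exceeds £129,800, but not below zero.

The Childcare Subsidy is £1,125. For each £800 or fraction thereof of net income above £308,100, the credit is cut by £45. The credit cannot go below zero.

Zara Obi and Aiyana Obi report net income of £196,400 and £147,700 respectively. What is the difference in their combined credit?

£2,352

Zara (£196,400): Student Loan Interest Credit: income exceeds £129,800 by £66,600, which is 67 full-or-partial £1,000 increments; reduction = 67 × £48 = £3,216, leaving £264. Childcare Subsidy: £196,400 is at or below the £308,100 threshold, so the full £1,125 applies. total £264 + £1,125 = £1,389
Aiyana (£147,700): Student Loan Interest Credit: income exceeds £129,800 by £17,900, which is 18 full-or-partial £1,000 increments; reduction = 18 × £48 = £864, leaving £2,616. Childcare Subsidy: £147,700 is at or below the £308,100 threshold, so the full £1,125 applies. total £2,616 + £1,125 = £3,741
Difference: |£1,389 − £3,741| = £2,352.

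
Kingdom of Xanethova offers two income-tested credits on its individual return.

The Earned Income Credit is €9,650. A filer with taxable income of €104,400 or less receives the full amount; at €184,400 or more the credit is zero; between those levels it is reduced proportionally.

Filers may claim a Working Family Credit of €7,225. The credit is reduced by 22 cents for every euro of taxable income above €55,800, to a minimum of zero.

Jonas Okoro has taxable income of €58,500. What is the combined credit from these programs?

Earned Income Credit: €58,500 is at or below the €104,400 threshold, so the full €9,650 applies.
Working Family Credit: 22% of the €2,700 excess over €55,800 is €594; credit = €7,225 − €594 = €6,631.
Total: €9,650 + €6,631 = €16,281.

€16,281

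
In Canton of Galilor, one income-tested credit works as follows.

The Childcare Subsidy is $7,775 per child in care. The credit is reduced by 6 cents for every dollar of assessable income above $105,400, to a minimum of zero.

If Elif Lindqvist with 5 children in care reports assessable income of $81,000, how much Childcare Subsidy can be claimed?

$38,875

Childcare Subsidy: base = 5 × $7,775 = $38,875. $81,000 is at or below the $105,400 threshold, so the full $38,875 applies.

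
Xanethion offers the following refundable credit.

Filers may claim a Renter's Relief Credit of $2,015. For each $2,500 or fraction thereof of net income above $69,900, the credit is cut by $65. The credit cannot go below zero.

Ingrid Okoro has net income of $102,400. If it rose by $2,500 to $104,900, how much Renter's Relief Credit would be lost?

At $102,400 — income exceeds $69,900 by $32,500, which is 13 full-or-partial $2,500 increments; reduction = 13 × $65 = $845, leaving $1,170.
At $104,900 — income exceeds $69,900 by $35,000, which is 14 full-or-partial $2,500 increments; reduction = 14 × $65 = $910, leaving $1,105.
Lost: $1,170 − $1,105 = $65.

$65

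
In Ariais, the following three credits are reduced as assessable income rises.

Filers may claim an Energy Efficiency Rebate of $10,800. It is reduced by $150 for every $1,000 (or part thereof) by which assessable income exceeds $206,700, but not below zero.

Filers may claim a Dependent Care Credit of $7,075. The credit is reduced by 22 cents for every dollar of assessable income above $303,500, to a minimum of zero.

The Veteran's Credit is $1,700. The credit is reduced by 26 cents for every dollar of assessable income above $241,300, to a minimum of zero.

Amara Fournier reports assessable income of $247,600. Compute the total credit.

$11,787

Energy Efficiency Rebate: income exceeds $206,700 by $40,900, which is 41 full-or-partial $1,000 increments; reduction = 41 × $150 = $6,150, leaving $4,650.
Dependent Care Credit: $247,600 is at or below the $303,500 threshold, so the full $7,075 applies.
Veteran's Credit: 26% of the $6,300 excess over $241,300 is $1,638; credit = $1,700 − $1,638 = $62.
Total: $4,650 + $7,075 + $62 = $11,787.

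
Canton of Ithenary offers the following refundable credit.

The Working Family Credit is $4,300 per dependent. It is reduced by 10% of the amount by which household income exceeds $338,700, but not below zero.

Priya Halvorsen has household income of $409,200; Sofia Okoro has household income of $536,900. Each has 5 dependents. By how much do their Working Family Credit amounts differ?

$12,770

Priya ($409,200): Working Family Credit: base = 5 × $4,300 = $21,500. 10% of the $70,500 excess over $338,700 is $7,050; credit = $21,500 − $7,050 = $14,450.
Sofia ($536,900): Working Family Credit: base = 5 × $4,300 = $21,500. 10% of the $198,200 excess over $338,700 is $19,820; credit = $21,500 − $19,820 = $1,680.
Difference: |$14,450 − $1,680| = $12,770.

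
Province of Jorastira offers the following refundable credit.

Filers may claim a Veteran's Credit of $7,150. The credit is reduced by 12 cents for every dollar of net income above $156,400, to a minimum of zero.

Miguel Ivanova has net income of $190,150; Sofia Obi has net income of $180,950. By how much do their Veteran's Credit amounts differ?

$1,104

Miguel ($190,150): Veteran's Credit: 12% of the $33,750 excess over $156,400 is $4,050; credit = $7,150 − $4,050 = $3,100.
Sofia ($180,950): Veteran's Credit: 12% of the $24,550 excess over $156,400 is $2,946; credit = $7,150 − $2,946 = $4,204.
Difference: |$3,100 − $4,204| = $1,104.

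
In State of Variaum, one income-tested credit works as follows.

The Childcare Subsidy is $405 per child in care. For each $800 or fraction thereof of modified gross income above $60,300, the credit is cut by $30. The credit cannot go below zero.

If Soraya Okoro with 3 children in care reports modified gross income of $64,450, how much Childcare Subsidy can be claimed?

Childcare Subsidy: base = 3 × $405 = $1,215. income exceeds $60,300 by $4,150, which is 6 full-or-partial $800 increments; reduction = 6 × $30 = $180, leaving $1,035.

$1,035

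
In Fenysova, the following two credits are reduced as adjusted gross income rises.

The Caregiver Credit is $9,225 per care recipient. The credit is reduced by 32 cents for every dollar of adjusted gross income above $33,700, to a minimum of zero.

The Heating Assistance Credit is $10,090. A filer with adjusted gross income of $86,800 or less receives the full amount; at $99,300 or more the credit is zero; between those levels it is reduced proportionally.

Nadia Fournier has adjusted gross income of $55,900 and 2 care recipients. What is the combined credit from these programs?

$21,436

Caregiver Credit: base = 2 × $9,225 = $18,450. 32% of the $22,200 excess over $33,700 is $7,104; credit = $18,450 − $7,104 = $11,346.
Heating Assistance Credit: $55,900 is at or below the $86,800 threshold, so the full $10,090 applies.
Total: $11,346 + $10,090 = $21,436.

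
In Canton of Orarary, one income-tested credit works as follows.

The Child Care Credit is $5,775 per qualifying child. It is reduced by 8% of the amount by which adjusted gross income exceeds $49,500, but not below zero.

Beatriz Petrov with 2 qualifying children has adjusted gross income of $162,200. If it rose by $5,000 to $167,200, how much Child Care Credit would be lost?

$400

At $162,200 — base = 2 × $5,775 = $11,550. 8% of the $112,700 excess over $49,500 is $9,016; credit = $11,550 − $9,016 = $2,534.
At $167,200 — base = 2 × $5,775 = $11,550. 8% of the $117,700 excess over $49,500 is $9,416; credit = $11,550 − $9,416 = $2,134.
Lost: $2,534 − $2,134 = $400.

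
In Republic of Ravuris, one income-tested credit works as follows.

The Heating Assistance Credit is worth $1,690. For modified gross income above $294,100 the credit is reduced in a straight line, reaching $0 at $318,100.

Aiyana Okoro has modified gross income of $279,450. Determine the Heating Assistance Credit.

Heating Assistance Credit: $279,450 is at or below the $294,100 threshold, so the full $1,690 applies.

$1,690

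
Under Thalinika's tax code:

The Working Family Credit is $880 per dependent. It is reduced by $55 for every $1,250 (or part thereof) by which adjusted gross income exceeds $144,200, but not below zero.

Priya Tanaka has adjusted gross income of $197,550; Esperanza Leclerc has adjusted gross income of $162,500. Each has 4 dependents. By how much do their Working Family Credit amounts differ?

$1,540

Priya ($197,550): Working Family Credit: base = 4 × $880 = $3,520. income exceeds $144,200 by $53,350, which is 43 full-or-partial $1,250 increments; reduction = 43 × $55 = $2,365, leaving $1,155.
Esperanza ($162,500): Working Family Credit: base = 4 × $880 = $3,520. income exceeds $144,200 by $18,300, which is 15 full-or-partial $1,250 increments; reduction = 15 × $55 = $825, leaving $2,695.
Difference: |$1,155 − $2,695| = $1,540.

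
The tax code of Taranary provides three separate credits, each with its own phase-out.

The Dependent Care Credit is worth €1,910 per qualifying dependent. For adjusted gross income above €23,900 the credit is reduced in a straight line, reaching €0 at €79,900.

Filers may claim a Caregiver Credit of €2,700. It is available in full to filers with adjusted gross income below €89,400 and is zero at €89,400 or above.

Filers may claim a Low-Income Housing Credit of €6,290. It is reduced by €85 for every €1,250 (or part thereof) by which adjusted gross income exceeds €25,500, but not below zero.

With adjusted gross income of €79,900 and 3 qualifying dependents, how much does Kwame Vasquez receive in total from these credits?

Dependent Care Credit: base = 3 × €1,910 = €5,730. €79,900 is at or above €79,900, so the credit is €0.
Caregiver Credit: €79,900 is below the €89,400 cutoff, so the full €2,700 applies.
Low-Income Housing Credit: income exceeds €25,500 by €54,400, which is 44 full-or-partial €1,250 increments; reduction = 44 × €85 = €3,740, leaving €2,550.
Total: €0 + €2,700 + €2,550 = €5,250.

€5,250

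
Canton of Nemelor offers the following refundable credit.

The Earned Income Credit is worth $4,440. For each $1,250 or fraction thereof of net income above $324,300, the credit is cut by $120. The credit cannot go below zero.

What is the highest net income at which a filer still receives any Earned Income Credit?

After 36 increments the reduction is 36 × $120 = $4,320, leaving $120; one more increment wipes it out. Increment 36 ends at excess 36 × $1,250 = $45,000, so the highest qualifying income is $324,300 + $45,000 = $369,300.

$369,300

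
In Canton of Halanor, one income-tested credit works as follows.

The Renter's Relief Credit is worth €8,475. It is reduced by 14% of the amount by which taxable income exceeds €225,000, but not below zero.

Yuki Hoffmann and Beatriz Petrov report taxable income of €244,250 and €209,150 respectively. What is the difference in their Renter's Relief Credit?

€2,695

Yuki (€244,250): Renter's Relief Credit: 14% of the €19,250 excess over €225,000 is €2,695; credit = €8,475 − €2,695 = €5,780.
Beatriz (€209,150): Renter's Relief Credit: €209,150 is at or below the €225,000 threshold, so the full €8,475 applies.
Difference: |€5,780 − €8,475| = €2,695.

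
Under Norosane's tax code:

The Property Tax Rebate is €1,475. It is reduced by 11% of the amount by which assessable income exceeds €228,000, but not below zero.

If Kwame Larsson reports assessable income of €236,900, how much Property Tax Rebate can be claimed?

€496

Property Tax Rebate: 11% of the €8,900 excess over €228,000 is €979; credit = €1,475 − €979 = €496.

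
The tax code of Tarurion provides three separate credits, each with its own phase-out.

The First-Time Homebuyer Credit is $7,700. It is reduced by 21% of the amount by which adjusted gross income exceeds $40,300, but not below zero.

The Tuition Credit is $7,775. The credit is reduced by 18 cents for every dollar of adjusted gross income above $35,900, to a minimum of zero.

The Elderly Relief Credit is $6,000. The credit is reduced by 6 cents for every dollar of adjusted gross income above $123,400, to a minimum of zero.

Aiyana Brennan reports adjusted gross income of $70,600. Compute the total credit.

$8,866

First-Time Homebuyer Credit: 21% of the $30,300 excess over $40,300 is $6,363; credit = $7,700 − $6,363 = $1,337.
Tuition Credit: 18% of the $34,700 excess over $35,900 is $6,246; credit = $7,775 − $6,246 = $1,529.
Elderly Relief Credit: $70,600 is at or below the $123,400 threshold, so the full $6,000 applies.
Total: $1,337 + $1,529 + $6,000 = $8,866.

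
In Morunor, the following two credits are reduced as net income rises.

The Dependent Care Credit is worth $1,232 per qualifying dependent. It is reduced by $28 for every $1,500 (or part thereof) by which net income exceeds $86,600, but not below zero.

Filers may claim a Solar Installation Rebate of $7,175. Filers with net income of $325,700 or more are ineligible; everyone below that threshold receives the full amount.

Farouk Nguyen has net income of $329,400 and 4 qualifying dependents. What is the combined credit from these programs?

Dependent Care Credit: base = 4 × $1,232 = $4,928. income exceeds $86,600 by $242,800, which is 162 full-or-partial $1,500 increments; reduction = 162 × $28 = $4,536, leaving $392.
Solar Installation Rebate: $329,400 meets or exceeds the $325,700 cutoff, so the credit is $0.
Total: $392 + $0 = $392.

$392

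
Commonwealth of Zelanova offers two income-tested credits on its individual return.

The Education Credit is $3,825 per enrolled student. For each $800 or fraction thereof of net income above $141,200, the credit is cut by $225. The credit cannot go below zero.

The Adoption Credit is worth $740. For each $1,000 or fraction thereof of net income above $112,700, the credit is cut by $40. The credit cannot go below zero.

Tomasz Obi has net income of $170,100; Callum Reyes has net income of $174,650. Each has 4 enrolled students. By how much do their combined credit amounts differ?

$1,125

Tomasz ($170,100): Education Credit: base = 4 × $3,825 = $15,300. income exceeds $141,200 by $28,900, which is 37 full-or-partial $800 increments; reduction = 37 × $225 = $8,325, leaving $6,975. Adoption Credit: income exceeds $112,700 by $57,400 → 58 increments × $40 = $2,320 ≥ base, so the credit is $0. total $6,975 + $0 = $6,975
Callum ($174,650): Education Credit: base = 4 × $3,825 = $15,300. income exceeds $141,200 by $33,450, which is 42 full-or-partial $800 increments; reduction = 42 × $225 = $9,450, leaving $5,850. Adoption Credit: income exceeds $112,700 by $61,950 → 62 increments × $40 = $2,480 ≥ base, so the credit is $0. total $5,850 + $0 = $5,850
Difference: |$6,975 − $5,850| = $1,125.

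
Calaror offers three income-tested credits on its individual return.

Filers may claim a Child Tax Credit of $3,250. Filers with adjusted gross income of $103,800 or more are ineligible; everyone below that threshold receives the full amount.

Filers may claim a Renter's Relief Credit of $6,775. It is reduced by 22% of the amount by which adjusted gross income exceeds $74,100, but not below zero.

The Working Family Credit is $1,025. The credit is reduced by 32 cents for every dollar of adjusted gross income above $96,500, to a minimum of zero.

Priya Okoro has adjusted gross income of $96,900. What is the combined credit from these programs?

$5,906

Child Tax Credit: $96,900 is below the $103,800 cutoff, so the full $3,250 applies.
Renter's Relief Credit: 22% of the $22,800 excess over $74,100 is $5,016; credit = $6,775 − $5,016 = $1,759.
Working Family Credit: 32% of the $400 excess over $96,500 is $128; credit = $1,025 − $128 = $897.
Total: $3,250 + $1,759 + $897 = $5,906.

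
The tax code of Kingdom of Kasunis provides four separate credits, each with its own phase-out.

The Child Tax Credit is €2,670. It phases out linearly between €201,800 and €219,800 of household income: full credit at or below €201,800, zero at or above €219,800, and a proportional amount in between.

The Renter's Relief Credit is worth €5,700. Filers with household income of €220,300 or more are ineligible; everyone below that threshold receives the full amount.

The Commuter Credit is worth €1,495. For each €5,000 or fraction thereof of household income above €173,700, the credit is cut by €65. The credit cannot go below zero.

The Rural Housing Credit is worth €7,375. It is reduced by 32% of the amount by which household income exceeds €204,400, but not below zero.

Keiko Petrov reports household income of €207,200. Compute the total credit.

Child Tax Credit: €207,200 is €5,400 into a €18,000 phase-out range, leaving 12,600/18,000 of the credit: €2,670 × 12,600/18,000 = €1,869.
Renter's Relief Credit: €207,200 is below the €220,300 cutoff, so the full €5,700 applies.
Commuter Credit: income exceeds €173,700 by €33,500, which is 7 full-or-partial €5,000 increments; reduction = 7 × €65 = €455, leaving €1,040.
Rural Housing Credit: 32% of the €2,800 excess over €204,400 is €896; credit = €7,375 − €896 = €6,479.
Total: €1,869 + €5,700 + €1,040 + €6,479 = €15,088.

€15,088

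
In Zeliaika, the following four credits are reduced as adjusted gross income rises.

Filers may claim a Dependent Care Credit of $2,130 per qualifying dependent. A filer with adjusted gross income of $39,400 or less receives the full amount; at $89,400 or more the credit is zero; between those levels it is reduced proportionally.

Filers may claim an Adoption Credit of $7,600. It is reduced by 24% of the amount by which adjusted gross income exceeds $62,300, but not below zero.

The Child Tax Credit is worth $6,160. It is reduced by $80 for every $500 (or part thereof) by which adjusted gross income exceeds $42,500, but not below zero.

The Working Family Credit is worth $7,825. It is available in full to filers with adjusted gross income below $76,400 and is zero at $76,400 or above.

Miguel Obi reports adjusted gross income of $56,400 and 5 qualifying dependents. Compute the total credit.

Dependent Care Credit: base = 5 × $2,130 = $10,650. $56,400 is $17,000 into a $50,000 phase-out range, leaving 33,000/50,000 of the credit: $10,650 × 33,000/50,000 = $7,029.
Adoption Credit: $56,400 is at or below the $62,300 threshold, so the full $7,600 applies.
Child Tax Credit: income exceeds $42,500 by $13,900, which is 28 full-or-partial $500 increments; reduction = 28 × $80 = $2,240, leaving $3,920.
Working Family Credit: $56,400 is below the $76,400 cutoff, so the full $7,825 applies.
Total: $7,029 + $7,600 + $3,920 + $7,825 = $26,374.

$26,374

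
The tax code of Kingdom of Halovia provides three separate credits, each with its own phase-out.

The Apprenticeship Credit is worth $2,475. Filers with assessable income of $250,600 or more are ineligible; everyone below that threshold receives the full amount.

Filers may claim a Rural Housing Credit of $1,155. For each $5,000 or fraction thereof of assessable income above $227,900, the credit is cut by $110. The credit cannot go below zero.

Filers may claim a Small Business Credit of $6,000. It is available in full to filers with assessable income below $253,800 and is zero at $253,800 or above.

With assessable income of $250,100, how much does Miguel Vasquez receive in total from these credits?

$9,080

Apprenticeship Credit: $250,100 is below the $250,600 cutoff, so the full $2,475 applies.
Rural Housing Credit: income exceeds $227,900 by $22,200, which is 5 full-or-partial $5,000 increments; reduction = 5 × $110 = $550, leaving $605.
Small Business Credit: $250,100 is below the $253,800 cutoff, so the full $6,000 applies.
Total: $2,475 + $605 + $6,000 = $9,080.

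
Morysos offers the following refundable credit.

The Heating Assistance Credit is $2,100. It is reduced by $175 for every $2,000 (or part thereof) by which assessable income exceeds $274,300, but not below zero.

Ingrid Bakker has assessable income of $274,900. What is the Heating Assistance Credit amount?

$1,925

Heating Assistance Credit: income exceeds $274,300 by $600, which is 1 full-or-partial $2,000 increment; reduction = 1 × $175 = $175, leaving $1,925.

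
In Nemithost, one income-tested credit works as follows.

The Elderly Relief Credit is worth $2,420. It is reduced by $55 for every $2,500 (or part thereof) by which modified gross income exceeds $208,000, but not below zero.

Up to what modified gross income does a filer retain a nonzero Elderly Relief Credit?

$315,500

After 43 increments the reduction is 43 × $55 = $2,365, leaving $55; one more increment wipes it out. Increment 43 ends at excess 43 × $2,500 = $107,500, so the highest qualifying income is $208,000 + $107,500 = $315,500.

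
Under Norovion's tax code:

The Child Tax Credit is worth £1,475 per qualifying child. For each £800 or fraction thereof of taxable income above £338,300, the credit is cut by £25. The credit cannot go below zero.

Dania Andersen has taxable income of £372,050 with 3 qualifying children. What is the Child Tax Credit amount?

Child Tax Credit: base = 3 × £1,475 = £4,425. income exceeds £338,300 by £33,750, which is 43 full-or-partial £800 increments; reduction = 43 × £25 = £1,075, leaving £3,350.

£3,350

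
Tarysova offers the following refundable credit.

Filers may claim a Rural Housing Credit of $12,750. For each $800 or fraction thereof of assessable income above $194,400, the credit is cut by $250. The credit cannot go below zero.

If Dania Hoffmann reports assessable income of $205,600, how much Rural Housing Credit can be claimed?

Rural Housing Credit: income exceeds $194,400 by $11,200, which is 14 full-or-partial $800 increments; reduction = 14 × $250 = $3,500, leaving $9,250.

$9,250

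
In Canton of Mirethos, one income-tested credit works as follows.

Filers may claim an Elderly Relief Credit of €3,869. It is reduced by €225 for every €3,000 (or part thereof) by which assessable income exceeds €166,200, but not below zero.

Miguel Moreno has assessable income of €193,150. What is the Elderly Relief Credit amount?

€1,844

Elderly Relief Credit: income exceeds €166,200 by €26,950, which is 9 full-or-partial €3,000 increments; reduction = 9 × €225 = €2,025, leaving €1,844.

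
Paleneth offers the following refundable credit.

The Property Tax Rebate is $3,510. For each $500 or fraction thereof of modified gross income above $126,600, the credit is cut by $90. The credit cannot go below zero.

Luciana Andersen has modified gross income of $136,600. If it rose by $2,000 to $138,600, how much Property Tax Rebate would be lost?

$360

At $136,600 — income exceeds $126,600 by $10,000, which is 20 full-or-partial $500 increments; reduction = 20 × $90 = $1,800, leaving $1,710.
At $138,600 — income exceeds $126,600 by $12,000, which is 24 full-or-partial $500 increments; reduction = 24 × $90 = $2,160, leaving $1,350.
Lost: $1,710 − $1,350 = $360.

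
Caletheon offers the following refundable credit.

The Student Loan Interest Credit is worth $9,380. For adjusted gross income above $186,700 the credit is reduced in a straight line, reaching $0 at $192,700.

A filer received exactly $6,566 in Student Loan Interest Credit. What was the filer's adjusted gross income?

$6,566 is 6,566/9,380 of the full $9,380, so 2,814/9,380 of the $6,000 range has been used: income = $186,700 + $6,000 × 2,814/9,380 = $188,500.

$188,500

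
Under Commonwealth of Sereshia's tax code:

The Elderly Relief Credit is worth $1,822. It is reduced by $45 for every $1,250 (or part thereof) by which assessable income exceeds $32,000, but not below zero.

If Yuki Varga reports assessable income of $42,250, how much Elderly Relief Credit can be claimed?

Elderly Relief Credit: income exceeds $32,000 by $10,250, which is 9 full-or-partial $1,250 increments; reduction = 9 × $45 = $405, leaving $1,417.

$1,417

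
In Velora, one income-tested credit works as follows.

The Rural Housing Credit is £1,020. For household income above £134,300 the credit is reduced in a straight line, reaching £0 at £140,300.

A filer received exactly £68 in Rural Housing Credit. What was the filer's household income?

£139,900

£68 is 68/1,020 of the full £1,020, so 952/1,020 of the £6,000 range has been used: income = £134,300 + £6,000 × 952/1,020 = £139,900.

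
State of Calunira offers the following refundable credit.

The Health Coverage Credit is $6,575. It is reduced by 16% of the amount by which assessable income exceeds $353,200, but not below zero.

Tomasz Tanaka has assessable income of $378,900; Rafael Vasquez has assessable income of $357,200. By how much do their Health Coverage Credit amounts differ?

Tomasz ($378,900): Health Coverage Credit: 16% of the $25,700 excess over $353,200 is $4,112; credit = $6,575 − $4,112 = $2,463.
Rafael ($357,200): Health Coverage Credit: 16% of the $4,000 excess over $353,200 is $640; credit = $6,575 − $640 = $5,935.
Difference: |$2,463 − $5,935| = $3,472.

$3,472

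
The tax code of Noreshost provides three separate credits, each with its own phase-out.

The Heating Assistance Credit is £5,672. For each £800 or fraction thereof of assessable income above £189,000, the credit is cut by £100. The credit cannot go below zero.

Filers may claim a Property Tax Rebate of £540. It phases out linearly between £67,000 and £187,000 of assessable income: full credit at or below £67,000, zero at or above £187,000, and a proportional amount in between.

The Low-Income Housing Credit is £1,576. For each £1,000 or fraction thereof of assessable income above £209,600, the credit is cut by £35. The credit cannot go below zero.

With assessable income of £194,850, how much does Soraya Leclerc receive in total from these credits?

£6,448

Heating Assistance Credit: income exceeds £189,000 by £5,850, which is 8 full-or-partial £800 increments; reduction = 8 × £100 = £800, leaving £4,872.
Property Tax Rebate: £194,850 is at or above £187,000, so the credit is £0.
Low-Income Housing Credit: £194,850 is at or below the £209,600 threshold, so the full £1,576 applies.
Total: £4,872 + £0 + £1,576 = £6,448.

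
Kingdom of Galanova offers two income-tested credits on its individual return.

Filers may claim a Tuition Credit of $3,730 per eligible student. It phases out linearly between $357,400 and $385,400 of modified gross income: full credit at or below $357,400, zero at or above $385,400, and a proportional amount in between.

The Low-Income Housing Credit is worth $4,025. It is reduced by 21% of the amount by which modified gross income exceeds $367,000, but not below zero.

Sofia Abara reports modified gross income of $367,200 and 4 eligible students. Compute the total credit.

$13,681

Tuition Credit: base = 4 × $3,730 = $14,920. $367,200 is $9,800 into a $28,000 phase-out range, leaving 18,200/28,000 of the credit: $14,920 × 18,200/28,000 = $9,698.
Low-Income Housing Credit: 21% of the $200 excess over $367,000 is $42; credit = $4,025 − $42 = $3,983.
Total: $9,698 + $3,983 = $13,681.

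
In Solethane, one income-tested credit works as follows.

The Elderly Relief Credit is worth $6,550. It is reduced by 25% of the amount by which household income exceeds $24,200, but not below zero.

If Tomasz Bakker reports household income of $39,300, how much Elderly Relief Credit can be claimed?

$2,775

Elderly Relief Credit: 25% of the $15,100 excess over $24,200 is $3,775; credit = $6,550 − $3,775 = $2,775.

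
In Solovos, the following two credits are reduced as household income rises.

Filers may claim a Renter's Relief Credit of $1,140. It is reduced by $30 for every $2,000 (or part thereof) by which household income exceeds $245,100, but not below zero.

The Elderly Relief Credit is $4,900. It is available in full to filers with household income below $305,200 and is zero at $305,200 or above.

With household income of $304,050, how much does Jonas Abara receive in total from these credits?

Renter's Relief Credit: income exceeds $245,100 by $58,950, which is 30 full-or-partial $2,000 increments; reduction = 30 × $30 = $900, leaving $240.
Elderly Relief Credit: $304,050 is below the $305,200 cutoff, so the full $4,900 applies.
Total: $240 + $4,900 = $5,140.

$5,140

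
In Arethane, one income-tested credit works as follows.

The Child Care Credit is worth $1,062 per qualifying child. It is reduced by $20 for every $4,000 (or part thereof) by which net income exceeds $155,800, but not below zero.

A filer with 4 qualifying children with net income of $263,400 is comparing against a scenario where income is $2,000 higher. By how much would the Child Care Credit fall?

$20

At $263,400 — base = 4 × $1,062 = $4,248. income exceeds $155,800 by $107,600, which is 27 full-or-partial $4,000 increments; reduction = 27 × $20 = $540, leaving $3,708.
At $265,400 — base = 4 × $1,062 = $4,248. income exceeds $155,800 by $109,600, which is 28 full-or-partial $4,000 increments; reduction = 28 × $20 = $560, leaving $3,688.
Lost: $3,708 − $3,688 = $20.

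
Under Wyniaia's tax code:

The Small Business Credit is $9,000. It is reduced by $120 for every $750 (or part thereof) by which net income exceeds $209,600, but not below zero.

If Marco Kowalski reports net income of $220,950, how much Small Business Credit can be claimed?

$7,080

Small Business Credit: income exceeds $209,600 by $11,350, which is 16 full-or-partial $750 increments; reduction = 16 × $120 = $1,920, leaving $7,080.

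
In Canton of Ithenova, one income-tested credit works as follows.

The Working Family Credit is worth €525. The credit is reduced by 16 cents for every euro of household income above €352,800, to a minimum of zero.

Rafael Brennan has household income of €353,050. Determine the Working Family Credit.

€485

Working Family Credit: 16% of the €250 excess over €352,800 is €40; credit = €525 − €40 = €485.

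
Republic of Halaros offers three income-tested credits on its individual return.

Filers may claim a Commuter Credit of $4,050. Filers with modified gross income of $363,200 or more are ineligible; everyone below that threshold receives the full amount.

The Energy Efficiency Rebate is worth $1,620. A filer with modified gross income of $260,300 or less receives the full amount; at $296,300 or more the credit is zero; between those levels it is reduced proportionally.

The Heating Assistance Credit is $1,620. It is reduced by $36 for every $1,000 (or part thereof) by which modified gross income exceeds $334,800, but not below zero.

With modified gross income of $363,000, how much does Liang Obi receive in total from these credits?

Commuter Credit: $363,000 is below the $363,200 cutoff, so the full $4,050 applies.
Energy Efficiency Rebate: $363,000 is at or above $296,300, so the credit is $0.
Heating Assistance Credit: income exceeds $334,800 by $28,200, which is 29 full-or-partial $1,000 increments; reduction = 29 × $36 = $1,044, leaving $576.
Total: $4,050 + $0 + $576 = $4,626.

$4,626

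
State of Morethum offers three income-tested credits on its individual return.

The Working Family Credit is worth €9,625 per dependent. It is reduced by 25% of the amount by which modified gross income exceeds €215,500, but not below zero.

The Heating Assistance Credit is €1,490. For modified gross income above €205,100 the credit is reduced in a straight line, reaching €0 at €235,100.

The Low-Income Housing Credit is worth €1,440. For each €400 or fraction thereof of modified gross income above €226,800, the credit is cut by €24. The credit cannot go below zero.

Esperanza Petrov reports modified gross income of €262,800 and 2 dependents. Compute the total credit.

Working Family Credit: base = 2 × €9,625 = €19,250. 25% of the €47,300 excess over €215,500 is €11,825; credit = €19,250 − €11,825 = €7,425.
Heating Assistance Credit: €262,800 is at or above €235,100, so the credit is €0.
Low-Income Housing Credit: income exceeds €226,800 by €36,000 → 90 increments × €24 = €2,160 ≥ base, so the credit is €0.
Total: €7,425 + €0 + €0 = €7,425.

€7,425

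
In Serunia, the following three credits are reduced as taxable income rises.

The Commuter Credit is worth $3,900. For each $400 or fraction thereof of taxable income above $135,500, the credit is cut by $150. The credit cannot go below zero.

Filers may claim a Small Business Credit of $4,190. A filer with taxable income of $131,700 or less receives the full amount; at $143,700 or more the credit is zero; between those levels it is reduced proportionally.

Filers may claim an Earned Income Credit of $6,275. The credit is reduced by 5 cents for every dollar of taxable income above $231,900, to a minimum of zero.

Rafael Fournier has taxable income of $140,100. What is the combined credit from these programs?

Commuter Credit: income exceeds $135,500 by $4,600, which is 12 full-or-partial $400 increments; reduction = 12 × $150 = $1,800, leaving $2,100.
Small Business Credit: $140,100 is $8,400 into a $12,000 phase-out range, leaving 3,600/12,000 of the credit: $4,190 × 3,600/12,000 = $1,257.
Earned Income Credit: $140,100 is at or below the $231,900 threshold, so the full $6,275 applies.
Total: $2,100 + $1,257 + $6,275 = $9,632.

$9,632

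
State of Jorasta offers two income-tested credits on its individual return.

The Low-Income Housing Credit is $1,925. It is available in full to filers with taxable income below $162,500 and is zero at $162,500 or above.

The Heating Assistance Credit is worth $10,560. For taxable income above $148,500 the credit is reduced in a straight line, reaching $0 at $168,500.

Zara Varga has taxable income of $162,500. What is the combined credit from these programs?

Low-Income Housing Credit: $162,500 meets or exceeds the $162,500 cutoff, so the credit is $0.
Heating Assistance Credit: $162,500 is $14,000 into a $20,000 phase-out range, leaving 6,000/20,000 of the credit: $10,560 × 6,000/20,000 = $3,168.
Total: $0 + $3,168 = $3,168.

$3,168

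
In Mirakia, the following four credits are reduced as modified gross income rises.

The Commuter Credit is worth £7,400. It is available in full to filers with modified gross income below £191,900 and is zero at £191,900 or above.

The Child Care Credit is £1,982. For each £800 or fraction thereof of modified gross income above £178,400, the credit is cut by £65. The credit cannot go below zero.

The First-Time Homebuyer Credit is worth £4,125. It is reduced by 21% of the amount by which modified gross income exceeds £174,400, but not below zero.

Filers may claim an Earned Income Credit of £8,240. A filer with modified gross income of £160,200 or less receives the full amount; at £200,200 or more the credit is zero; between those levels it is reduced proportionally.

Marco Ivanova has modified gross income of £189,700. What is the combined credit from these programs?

Commuter Credit: £189,700 is below the £191,900 cutoff, so the full £7,400 applies.
Child Care Credit: income exceeds £178,400 by £11,300, which is 15 full-or-partial £800 increments; reduction = 15 × £65 = £975, leaving £1,007.
First-Time Homebuyer Credit: 21% of the £15,300 excess over £174,400 is £3,213; credit = £4,125 − £3,213 = £912.
Earned Income Credit: £189,700 is £29,500 into a £40,000 phase-out range, leaving 10,500/40,000 of the credit: £8,240 × 10,500/40,000 = £2,163.
Total: £7,400 + £1,007 + £912 + £2,163 = £11,482.

£11,482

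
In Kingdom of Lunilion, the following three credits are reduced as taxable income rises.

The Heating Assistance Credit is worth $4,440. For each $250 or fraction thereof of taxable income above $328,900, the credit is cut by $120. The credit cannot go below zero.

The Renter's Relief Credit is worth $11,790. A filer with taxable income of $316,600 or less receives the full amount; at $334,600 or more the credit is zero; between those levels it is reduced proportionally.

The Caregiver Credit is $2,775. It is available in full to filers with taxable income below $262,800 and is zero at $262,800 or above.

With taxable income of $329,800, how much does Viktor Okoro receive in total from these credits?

$7,104

Heating Assistance Credit: income exceeds $328,900 by $900, which is 4 full-or-partial $250 increments; reduction = 4 × $120 = $480, leaving $3,960.
Renter's Relief Credit: $329,800 is $13,200 into a $18,000 phase-out range, leaving 4,800/18,000 of the credit: $11,790 × 4,800/18,000 = $3,144.
Caregiver Credit: $329,800 meets or exceeds the $262,800 cutoff, so the credit is $0.
Total: $3,960 + $3,144 + $0 = $7,104.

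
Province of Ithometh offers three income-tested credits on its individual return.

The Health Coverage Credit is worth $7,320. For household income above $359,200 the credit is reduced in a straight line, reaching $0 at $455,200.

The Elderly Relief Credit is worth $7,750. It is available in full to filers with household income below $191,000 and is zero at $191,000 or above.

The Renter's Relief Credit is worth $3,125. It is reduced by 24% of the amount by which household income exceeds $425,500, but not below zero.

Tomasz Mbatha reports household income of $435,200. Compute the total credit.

$2,322

Health Coverage Credit: $435,200 is $76,000 into a $96,000 phase-out range, leaving 20,000/96,000 of the credit: $7,320 × 20,000/96,000 = $1,525.
Elderly Relief Credit: $435,200 meets or exceeds the $191,000 cutoff, so the credit is $0.
Renter's Relief Credit: 24% of the $9,700 excess over $425,500 is $2,328; credit = $3,125 − $2,328 = $797.
Total: $1,525 + $0 + $797 = $2,322.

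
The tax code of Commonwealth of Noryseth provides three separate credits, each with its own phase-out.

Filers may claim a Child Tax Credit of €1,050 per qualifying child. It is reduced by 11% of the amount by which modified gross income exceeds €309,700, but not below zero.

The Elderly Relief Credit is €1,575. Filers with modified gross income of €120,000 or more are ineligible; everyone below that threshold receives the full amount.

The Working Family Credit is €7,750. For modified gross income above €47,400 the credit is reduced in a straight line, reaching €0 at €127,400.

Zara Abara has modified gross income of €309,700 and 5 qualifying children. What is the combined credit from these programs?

Child Tax Credit: base = 5 × €1,050 = €5,250. €309,700 is at or below the €309,700 threshold, so the full €5,250 applies.
Elderly Relief Credit: €309,700 meets or exceeds the €120,000 cutoff, so the credit is €0.
Working Family Credit: €309,700 is at or above €127,400, so the credit is €0.
Total: €5,250 + €0 + €0 = €5,250.

€5,250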